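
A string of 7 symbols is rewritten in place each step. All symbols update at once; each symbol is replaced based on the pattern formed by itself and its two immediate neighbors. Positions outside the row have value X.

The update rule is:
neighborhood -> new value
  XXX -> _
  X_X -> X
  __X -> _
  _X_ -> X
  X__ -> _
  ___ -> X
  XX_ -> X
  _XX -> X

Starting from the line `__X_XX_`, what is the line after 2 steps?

__X____

__XXXXX
__X____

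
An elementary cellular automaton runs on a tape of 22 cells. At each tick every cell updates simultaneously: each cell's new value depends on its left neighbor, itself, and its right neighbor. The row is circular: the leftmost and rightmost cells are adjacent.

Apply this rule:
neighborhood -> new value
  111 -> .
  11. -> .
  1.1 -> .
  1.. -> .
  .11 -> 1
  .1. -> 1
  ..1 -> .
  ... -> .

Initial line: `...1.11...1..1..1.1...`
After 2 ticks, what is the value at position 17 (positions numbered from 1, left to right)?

...1.1....1..1..1.1...
...1.1....1..1..1.1...
position 17 holds 1

1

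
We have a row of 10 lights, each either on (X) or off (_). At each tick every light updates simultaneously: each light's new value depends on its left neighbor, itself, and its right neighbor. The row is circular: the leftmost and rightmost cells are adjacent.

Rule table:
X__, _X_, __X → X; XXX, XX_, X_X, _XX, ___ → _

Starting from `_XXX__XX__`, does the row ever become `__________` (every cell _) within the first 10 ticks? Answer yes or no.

no

X___XX__X_
XX_X__XXX_
___XXX____
__X___X___
_XXX_XXX__
X_______X_
XX_____XX_
__X___X___  (repeats tick 4; period 4)
tick 10: X_______X_
tick 10 is X_______X_, still not uniform _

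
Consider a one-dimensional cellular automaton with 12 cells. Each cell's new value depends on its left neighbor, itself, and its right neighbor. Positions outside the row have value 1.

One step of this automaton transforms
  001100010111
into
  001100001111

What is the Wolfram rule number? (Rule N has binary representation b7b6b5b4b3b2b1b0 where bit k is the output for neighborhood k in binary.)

position 10: 111 → 1  (bit 7 = 1)
position 3: 110 → 1  (bit 6 = 1)
position 8: 101 → 1  (bit 5 = 1)
position 0: 100 → 0  (bit 4 = 0)
position 2: 011 → 1  (bit 3 = 1)
position 7: 010 → 0  (bit 2 = 0)
position 1: 001 → 0  (bit 1 = 0)
position 5: 000 → 0  (bit 0 = 0)
bits b7..b0 = 11101000 = 232

232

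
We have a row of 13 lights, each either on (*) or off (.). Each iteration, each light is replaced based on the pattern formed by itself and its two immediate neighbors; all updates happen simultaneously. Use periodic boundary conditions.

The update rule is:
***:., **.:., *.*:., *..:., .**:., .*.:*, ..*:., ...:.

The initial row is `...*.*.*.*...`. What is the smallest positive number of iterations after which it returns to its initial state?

1

...*.*.*.*...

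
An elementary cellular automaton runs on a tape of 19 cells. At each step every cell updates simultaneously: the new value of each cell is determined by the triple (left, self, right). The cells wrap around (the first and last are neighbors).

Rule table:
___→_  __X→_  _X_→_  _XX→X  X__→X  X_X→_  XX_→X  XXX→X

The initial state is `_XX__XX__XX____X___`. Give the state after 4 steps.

step 1: _XXX_XXX_XXX____X__
step 2: _XXX_XXX_XXXX____X_
step 3: _XXX_XXX_XXXXX____X
step 4: _XXX_XXX_XXXXXX____

_XXX_XXX_XXXXXX____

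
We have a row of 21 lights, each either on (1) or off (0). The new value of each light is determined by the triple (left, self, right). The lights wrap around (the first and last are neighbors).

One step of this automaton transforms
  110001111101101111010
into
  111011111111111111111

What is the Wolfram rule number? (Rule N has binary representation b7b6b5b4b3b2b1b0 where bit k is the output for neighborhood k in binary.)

position 6: 111 → 1  (bit 7 = 1)
position 1: 110 → 1  (bit 6 = 1)
position 10: 101 → 1  (bit 5 = 1)
position 2: 100 → 1  (bit 4 = 1)
position 0: 011 → 1  (bit 3 = 1)
position 19: 010 → 1  (bit 2 = 1)
position 4: 001 → 1  (bit 1 = 1)
position 3: 000 → 0  (bit 0 = 0)
bits b7..b0 = 11111110 = 254

254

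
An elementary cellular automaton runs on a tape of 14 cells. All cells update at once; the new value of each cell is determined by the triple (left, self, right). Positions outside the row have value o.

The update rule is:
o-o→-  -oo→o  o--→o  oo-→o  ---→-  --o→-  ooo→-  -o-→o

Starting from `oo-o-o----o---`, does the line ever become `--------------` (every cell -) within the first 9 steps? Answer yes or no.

-o-o-oo---oo--
-o-o-ooo--ooo-
-o-o-o-oo-o-o-
-o-o-o-oo-o-o-  (fixed point — unchanged through step 9)
step 9 is -o-o-o-oo-o-o-, still not uniform -

no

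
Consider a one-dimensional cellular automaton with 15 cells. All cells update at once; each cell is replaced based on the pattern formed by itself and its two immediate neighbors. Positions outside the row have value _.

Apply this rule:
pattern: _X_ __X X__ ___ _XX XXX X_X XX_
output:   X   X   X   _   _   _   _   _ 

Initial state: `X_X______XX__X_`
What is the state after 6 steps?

step 1: X_XX____X__XXXX
step 2: X___X__XXXX____
step 3: XX_XXXX____X___
step 4: _______X__XXX__
step 5: ______XXXX___X_
step 6: _____X____X_XXX

_____X____X_XXX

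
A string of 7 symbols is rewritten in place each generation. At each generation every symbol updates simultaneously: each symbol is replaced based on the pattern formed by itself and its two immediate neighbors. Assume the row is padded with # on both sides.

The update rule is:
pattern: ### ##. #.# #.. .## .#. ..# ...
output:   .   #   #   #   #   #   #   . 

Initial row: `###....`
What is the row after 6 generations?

.##.##.

..##..#
#######
.......
#.....#
##...##
.##.##.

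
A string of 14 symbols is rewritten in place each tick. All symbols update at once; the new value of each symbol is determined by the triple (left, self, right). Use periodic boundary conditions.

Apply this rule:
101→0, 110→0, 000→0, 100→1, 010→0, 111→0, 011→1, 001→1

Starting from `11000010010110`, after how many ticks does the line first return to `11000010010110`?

tick 1: 10100101100100
tick 2: 00011001011011
tick 3: 10110110010010
tick 4: 00100101101100
tick 5: 01011001001010
tick 6: 10010110110001
tick 7: 01100100101011
tick 8: 01011011000010
tick 9: 10010010100101
tick 10: 01101100011001
tick 11: 01001010110110
tick 12: 10110000100101
tick 13: 00101001011001
tick 14: 11000110010110
tick 15: 10101101100100
tick 16: 00001001011011
tick 17: 10010110010010
tick 18: 01100101101100
tick 19: 11011001001010
tick 20: 10010110110000
tick 21: 01100100101001
tick 22: 01011011000110
tick 23: 10010010101101
tick 24: 01101100001001
tick 25: 01001010010110
tick 26: 10110001100101
tick 27: 00101011011001
tick 28: 11000010010110

28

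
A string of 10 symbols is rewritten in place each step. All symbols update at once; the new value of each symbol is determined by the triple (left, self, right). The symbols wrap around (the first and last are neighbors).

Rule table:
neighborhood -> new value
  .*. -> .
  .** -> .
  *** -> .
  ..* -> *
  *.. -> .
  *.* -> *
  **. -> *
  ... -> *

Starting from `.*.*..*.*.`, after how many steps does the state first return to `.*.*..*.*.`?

*.*..*.*..
.*..*.*..*
*..*.*..*.
..*.*..*.*
.*.*..*.*.

5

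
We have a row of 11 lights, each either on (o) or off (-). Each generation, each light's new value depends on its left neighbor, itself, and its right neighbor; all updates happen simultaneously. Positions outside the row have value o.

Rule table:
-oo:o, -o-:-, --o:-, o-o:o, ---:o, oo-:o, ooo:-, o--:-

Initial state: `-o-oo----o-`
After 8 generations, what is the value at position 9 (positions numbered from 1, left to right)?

o-ooo-oo--o
ooo-oooo--o
--ooo--o--o
--o-o-----o
---o--ooo-o
-o----o-ooo
o--oo--oo--
o--oo--oo--
position 9 holds o

o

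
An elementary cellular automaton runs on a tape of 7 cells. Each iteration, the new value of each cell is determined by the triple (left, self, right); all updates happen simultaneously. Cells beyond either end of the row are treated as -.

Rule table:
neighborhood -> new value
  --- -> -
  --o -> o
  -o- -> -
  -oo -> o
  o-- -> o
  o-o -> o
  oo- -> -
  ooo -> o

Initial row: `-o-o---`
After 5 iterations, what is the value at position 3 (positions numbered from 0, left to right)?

-

o-o-o--
-o-o-o-
o-o-o-o
-o-o-o-  (repeats iteration 2; period 2)
iteration 5: o-o-o-o
position 3 holds -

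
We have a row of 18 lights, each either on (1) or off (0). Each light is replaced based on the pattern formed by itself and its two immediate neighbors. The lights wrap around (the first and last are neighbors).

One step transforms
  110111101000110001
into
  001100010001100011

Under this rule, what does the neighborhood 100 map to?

0

At position 9 the neighborhood is 100; the next row has 0 there.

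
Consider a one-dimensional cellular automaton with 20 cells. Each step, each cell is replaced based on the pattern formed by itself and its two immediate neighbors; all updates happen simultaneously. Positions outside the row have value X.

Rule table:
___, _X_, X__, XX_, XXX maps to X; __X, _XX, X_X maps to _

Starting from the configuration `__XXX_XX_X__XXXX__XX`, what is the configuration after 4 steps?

X__XX__X_XX__XXXX__X
XX__XX_X__XX__XXXX__
XXX__X_XX__XX__XXXX_
XXXX_X__XX__XX__XXX_

XXXX_X__XX__XX__XXX_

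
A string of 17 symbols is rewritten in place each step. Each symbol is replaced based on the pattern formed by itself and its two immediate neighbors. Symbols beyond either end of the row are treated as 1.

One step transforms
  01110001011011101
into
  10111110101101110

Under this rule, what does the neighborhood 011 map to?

At position 1 the neighborhood is 011; the next row has 0 there.

0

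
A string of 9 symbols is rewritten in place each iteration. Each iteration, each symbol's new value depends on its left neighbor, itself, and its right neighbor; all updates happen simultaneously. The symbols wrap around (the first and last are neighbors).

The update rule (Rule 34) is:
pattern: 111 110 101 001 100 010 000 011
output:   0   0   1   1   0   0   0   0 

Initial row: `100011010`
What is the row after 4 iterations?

000100101
001001010
010010100
100101000

100101000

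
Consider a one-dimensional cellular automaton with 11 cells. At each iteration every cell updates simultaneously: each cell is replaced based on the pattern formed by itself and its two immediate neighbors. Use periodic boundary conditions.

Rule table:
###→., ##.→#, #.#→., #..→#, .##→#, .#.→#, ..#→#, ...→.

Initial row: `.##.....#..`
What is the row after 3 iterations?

#####.##.#.

####...###.
#..##.##.#.
#####.##.#.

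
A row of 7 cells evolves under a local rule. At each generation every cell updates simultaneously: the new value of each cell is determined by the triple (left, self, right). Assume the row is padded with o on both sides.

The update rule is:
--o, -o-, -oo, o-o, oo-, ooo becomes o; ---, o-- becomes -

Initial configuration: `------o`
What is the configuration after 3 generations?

generation 1: -----oo
generation 2: ----ooo
generation 3: ---oooo

---oooo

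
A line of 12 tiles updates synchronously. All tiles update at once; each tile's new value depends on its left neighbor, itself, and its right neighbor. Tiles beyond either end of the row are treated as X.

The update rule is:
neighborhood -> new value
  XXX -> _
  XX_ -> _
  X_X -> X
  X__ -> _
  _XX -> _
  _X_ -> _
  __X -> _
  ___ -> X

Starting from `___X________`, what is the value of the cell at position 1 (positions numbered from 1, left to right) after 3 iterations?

_

_X___XXXXXX_
X__X_______X
_____XXXXX__
position 1 holds _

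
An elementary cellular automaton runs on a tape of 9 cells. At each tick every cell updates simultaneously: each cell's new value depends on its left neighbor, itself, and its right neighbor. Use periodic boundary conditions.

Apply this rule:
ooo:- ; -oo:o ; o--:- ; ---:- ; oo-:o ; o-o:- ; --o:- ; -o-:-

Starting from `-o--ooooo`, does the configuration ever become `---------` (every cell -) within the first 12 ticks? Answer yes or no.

tick 1: ----o---o
tick 2: ---------
all cells are - at tick 2

yes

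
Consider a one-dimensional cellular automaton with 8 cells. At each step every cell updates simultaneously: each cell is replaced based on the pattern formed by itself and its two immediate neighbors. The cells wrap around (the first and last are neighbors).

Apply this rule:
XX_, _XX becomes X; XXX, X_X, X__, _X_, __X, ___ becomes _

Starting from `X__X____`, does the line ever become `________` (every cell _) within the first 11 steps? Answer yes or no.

yes

step 1: ________
all cells are _ at step 1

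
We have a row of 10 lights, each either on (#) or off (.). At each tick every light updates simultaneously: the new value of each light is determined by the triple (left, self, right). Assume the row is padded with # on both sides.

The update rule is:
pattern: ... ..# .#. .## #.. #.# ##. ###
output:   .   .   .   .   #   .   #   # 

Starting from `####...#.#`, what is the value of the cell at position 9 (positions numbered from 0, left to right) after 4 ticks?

#####.....
######....
#######...
########..
position 9 holds .

.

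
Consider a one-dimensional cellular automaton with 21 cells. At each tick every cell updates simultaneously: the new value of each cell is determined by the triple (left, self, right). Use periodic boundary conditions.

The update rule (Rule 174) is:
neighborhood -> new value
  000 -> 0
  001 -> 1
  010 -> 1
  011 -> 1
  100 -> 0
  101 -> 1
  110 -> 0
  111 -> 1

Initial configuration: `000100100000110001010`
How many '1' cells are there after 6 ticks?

10

001101100001100011110
011011000011000111100
110110000110001111000
101100001100011110001
011000011000111100011
110000110001111000110
count of 1: 10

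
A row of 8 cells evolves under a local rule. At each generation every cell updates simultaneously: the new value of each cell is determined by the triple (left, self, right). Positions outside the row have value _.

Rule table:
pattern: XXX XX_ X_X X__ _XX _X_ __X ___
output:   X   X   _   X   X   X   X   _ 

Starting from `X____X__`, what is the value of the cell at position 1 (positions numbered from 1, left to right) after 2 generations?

XX__XXX_
XXXXXXXX
position 1 holds X

X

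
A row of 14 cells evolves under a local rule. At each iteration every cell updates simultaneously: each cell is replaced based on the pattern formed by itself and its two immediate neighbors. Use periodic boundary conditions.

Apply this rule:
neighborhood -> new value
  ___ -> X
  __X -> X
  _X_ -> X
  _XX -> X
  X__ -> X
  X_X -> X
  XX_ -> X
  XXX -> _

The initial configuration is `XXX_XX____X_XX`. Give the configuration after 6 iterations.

XXX_________XX

iteration 1: __XXXXXXXXXXX_
iteration 2: XXX_________XX
iteration 3: __XXXXXXXXXXX_  (repeats iteration 1; period 2)
iteration 6: XXX_________XX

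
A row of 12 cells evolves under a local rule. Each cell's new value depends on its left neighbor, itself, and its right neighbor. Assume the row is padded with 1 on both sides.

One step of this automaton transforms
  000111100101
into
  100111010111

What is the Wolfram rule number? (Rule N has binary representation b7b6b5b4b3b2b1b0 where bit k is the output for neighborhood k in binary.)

188

position 4: 111 → 1  (bit 7 = 1)
position 6: 110 → 0  (bit 6 = 0)
position 10: 101 → 1  (bit 5 = 1)
position 0: 100 → 1  (bit 4 = 1)
position 3: 011 → 1  (bit 3 = 1)
position 9: 010 → 1  (bit 2 = 1)
position 2: 001 → 0  (bit 1 = 0)
position 1: 000 → 0  (bit 0 = 0)
bits b7..b0 = 10111100 = 188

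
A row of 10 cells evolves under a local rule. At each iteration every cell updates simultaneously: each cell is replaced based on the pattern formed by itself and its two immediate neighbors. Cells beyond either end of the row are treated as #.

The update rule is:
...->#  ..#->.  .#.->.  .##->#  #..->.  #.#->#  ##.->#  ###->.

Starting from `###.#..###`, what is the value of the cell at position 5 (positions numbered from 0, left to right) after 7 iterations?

iteration 1: ..##...#..
iteration 2: ..##.#....
iteration 3: ..###..##.
iteration 4: ..#.#..###
iteration 5: ...#...#..
iteration 6: .#...#....
iteration 7: #..#...##.
position 5 holds .

.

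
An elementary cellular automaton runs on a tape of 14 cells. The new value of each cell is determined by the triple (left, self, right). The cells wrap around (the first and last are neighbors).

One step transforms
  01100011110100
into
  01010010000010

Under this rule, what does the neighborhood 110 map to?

At position 2 the neighborhood is 110; the next row has 0 there.

0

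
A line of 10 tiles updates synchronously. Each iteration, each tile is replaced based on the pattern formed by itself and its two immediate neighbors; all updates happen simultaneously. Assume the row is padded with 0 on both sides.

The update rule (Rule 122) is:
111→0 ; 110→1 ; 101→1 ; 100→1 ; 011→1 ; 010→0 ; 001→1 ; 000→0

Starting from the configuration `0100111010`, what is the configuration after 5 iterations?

1011101101
0110111110
1111100011
1000110111
0101111101

0101111101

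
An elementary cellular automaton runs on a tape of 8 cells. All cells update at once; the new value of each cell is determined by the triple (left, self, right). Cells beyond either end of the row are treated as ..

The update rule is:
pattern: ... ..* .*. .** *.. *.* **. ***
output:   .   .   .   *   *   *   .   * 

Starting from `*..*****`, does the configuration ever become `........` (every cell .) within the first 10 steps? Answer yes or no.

no

.*.****.
..****.*
..***.*.
..**.*.*
..*.*.*.
...*.*.*
....*.*.
.....*.*
......*.
.......*
step 10 is .......*, still not uniform .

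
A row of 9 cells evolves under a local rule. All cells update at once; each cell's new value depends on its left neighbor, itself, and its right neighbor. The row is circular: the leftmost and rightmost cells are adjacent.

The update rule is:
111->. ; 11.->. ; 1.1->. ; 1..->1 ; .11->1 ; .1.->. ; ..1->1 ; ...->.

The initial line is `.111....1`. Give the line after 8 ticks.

tick 1: .1..1..1.
tick 2: 1.11.11.1
tick 3: ..1..1..1
tick 4: 11.11.11.
tick 5: 1..1..1..
tick 6: .11.11.11
tick 7: .1..1..1.  (repeats tick 1; period 6)
tick 8: 1.11.11.1

1.11.11.1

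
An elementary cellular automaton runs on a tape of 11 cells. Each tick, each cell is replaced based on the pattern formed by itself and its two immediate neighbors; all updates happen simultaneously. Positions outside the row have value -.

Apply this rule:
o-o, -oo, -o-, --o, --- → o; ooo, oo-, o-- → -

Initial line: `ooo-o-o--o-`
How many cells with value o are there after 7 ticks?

6

tick 1: o--oooo-oo-
tick 2: o-oo---oo--
tick 3: ooo--ooo--o
tick 4: o---oo---oo
tick 5: o-ooo--ooo-
tick 6: ooo---oo---
tick 7: o---ooo--oo
count of o: 6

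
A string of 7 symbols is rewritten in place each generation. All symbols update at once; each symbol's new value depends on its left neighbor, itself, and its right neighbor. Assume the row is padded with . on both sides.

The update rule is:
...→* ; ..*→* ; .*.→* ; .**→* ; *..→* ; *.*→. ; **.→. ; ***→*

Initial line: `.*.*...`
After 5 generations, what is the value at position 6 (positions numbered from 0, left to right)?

*

generation 1: **.****
generation 2: *..***.
generation 3: *****.*
generation 4: ****..*
generation 5: ***.***
position 6 holds *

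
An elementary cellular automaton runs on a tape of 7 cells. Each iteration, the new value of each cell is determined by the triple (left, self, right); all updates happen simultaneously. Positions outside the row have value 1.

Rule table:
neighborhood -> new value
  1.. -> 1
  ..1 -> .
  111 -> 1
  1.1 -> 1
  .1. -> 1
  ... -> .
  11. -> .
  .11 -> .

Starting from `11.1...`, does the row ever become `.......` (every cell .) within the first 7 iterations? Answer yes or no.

no

iteration 1: 1.111..
iteration 2: .1.1.1.
iteration 3: 1111111
iteration 4: 1111111  (fixed point — unchanged through iteration 7)
iteration 7 is 1111111, still not uniform .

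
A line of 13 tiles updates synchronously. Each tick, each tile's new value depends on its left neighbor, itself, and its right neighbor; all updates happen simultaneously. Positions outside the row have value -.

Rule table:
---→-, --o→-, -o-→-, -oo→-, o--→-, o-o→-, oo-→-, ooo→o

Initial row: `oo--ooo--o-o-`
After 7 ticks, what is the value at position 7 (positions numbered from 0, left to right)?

-

tick 1: -----o-------
tick 2: -------------
tick 3: -------------  (fixed point — unchanged through tick 7)
position 7 holds -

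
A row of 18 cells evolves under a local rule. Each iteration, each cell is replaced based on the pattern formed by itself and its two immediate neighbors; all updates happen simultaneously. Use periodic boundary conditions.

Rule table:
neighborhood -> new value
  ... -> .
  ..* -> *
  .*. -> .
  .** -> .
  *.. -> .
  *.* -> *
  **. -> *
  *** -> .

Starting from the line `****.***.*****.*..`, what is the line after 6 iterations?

...**..**....**..*
..*.*.*.*...*.*.*.
.*.*.*.*...*.*.*..
*.*.*.*...*.*.*...
.*.*.*...*.*.*...*
*.*.*...*.*.*...*.

*.*.*...*.*.*...*.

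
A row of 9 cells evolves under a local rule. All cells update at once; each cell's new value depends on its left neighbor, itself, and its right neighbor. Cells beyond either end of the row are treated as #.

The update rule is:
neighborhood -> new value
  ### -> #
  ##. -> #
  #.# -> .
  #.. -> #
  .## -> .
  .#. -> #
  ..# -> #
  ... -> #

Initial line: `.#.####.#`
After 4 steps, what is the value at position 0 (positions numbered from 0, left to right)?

.#..###..
.###.####
..##..###
##.###.##
position 0 holds #

#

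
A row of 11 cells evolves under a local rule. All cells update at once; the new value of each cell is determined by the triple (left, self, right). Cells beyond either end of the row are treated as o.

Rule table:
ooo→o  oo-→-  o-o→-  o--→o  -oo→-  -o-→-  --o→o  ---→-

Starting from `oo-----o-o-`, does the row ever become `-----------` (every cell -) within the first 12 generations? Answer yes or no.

o-o---o----
---o-o-o--o
o-o-----oo-
---o---o---
o-o-o-o-o-o
-----------
all cells are - at generation 6

yes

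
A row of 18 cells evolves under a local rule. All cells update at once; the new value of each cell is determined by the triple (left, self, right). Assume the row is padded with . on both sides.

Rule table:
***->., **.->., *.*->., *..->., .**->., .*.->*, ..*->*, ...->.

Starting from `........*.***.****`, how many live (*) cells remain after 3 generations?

2

generation 1: .......**.........
generation 2: ......*...........
generation 3: .....**...........
count of *: 2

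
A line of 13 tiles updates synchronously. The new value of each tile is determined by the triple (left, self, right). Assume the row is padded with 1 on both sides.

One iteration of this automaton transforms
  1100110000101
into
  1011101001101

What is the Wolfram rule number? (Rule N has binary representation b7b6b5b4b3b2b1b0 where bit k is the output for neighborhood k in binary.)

158

position 0: 111 → 1  (bit 7 = 1)
position 1: 110 → 0  (bit 6 = 0)
position 11: 101 → 0  (bit 5 = 0)
position 2: 100 → 1  (bit 4 = 1)
position 4: 011 → 1  (bit 3 = 1)
position 10: 010 → 1  (bit 2 = 1)
position 3: 001 → 1  (bit 1 = 1)
position 7: 000 → 0  (bit 0 = 0)
bits b7..b0 = 10011110 = 158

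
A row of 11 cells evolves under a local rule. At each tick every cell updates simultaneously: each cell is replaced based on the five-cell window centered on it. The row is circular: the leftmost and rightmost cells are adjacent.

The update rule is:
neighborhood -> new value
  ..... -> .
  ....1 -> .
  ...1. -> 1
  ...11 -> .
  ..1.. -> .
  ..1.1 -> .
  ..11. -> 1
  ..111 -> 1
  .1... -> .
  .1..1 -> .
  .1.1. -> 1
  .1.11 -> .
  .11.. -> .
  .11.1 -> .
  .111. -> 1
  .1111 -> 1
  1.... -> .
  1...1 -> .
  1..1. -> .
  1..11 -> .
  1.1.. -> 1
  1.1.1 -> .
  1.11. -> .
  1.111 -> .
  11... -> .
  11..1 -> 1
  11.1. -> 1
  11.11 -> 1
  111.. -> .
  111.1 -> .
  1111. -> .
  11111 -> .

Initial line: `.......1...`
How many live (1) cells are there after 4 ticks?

tick 1: ......1....
tick 2: .....1.....
tick 3: ....1......
tick 4: ...1.......
count of 1: 1

1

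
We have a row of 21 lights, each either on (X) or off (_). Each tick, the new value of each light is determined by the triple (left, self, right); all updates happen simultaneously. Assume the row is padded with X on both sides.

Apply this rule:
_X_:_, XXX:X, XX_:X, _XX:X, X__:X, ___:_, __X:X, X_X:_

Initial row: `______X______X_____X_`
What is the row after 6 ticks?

XXXXXX_XXXXXXX__XXXXX

X____X_X____X_X___X__
XX__X___X__X___X_X_XX
XXXX_X_X_XX_X_X____XX
XXXX_____XX____X__XXX
XXXXX___XXXX__X_XXXXX
XXXXXX_XXXXXXX__XXXXX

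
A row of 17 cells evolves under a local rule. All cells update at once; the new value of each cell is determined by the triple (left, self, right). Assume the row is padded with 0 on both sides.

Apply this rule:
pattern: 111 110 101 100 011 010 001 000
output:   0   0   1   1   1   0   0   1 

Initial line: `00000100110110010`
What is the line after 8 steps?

00100101001101010

step 1: 11110010101101001
step 2: 10001001011010100
step 3: 01100100110101011
step 4: 01010010101010110
step 5: 00101001010101101
step 6: 10010100101011010
step 7: 01001010010110101
step 8: 00100101001101010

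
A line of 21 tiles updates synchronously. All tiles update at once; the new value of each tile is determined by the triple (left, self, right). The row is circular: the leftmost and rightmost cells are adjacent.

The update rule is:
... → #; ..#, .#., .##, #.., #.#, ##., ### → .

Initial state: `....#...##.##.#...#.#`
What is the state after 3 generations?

.##...#.........#....

.##...#.........#....
....#...#######...###
.##...#.........#....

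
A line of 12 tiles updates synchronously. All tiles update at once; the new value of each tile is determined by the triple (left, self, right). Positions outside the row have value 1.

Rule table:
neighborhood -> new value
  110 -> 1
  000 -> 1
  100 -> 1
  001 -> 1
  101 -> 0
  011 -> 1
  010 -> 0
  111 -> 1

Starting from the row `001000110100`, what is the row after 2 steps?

step 1: 110111110011
step 2: 110111111111

110111111111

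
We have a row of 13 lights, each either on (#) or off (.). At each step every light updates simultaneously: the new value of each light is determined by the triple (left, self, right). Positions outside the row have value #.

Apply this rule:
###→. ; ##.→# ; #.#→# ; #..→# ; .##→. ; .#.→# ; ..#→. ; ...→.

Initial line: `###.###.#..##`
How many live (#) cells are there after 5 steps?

..##..####...
#..##....##..
##..##....##.
.##..##....##
#.##..##.....
count of #: 5

5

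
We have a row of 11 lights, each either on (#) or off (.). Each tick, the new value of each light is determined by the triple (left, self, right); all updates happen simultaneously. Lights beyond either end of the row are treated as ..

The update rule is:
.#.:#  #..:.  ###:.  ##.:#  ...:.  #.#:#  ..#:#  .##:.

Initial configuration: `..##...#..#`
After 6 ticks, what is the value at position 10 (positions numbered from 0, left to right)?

#

.#.#..##.##
####.#.##.#
...####.###
..#...##..#
.##..#.#.##
#.#.#####.#
position 10 holds #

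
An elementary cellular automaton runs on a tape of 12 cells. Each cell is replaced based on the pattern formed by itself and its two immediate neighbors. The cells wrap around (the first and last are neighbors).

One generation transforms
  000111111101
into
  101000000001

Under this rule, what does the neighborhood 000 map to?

At position 1 the neighborhood is 000; the next row has 0 there.

0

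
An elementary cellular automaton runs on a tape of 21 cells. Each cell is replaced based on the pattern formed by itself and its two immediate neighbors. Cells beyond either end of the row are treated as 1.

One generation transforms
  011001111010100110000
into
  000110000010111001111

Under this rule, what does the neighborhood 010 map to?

At position 10 the neighborhood is 010; the next row has 1 there.

1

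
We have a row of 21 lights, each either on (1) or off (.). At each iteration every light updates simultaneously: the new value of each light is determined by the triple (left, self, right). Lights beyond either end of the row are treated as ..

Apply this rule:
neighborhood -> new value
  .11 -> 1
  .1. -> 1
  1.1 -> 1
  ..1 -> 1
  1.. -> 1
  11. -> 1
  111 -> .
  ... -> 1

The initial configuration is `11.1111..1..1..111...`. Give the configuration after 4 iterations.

1..1111........111..1

iteration 1: 1111..1111111111.1111
iteration 2: 1..1111........111..1
iteration 3: 1111..1111111111.1111  (repeats iteration 1; period 2)
iteration 4: 1..1111........111..1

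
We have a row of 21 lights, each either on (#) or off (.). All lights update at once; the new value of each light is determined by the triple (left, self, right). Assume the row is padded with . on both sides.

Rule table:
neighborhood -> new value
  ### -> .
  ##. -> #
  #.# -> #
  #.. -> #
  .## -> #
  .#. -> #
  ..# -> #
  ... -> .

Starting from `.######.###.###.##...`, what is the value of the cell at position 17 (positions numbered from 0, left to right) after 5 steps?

##....###.###.#####..
###..##.###.###...##.
#.#######.###.##.####
###.....###.######..#
#.##...##.###....####
position 17 holds #

#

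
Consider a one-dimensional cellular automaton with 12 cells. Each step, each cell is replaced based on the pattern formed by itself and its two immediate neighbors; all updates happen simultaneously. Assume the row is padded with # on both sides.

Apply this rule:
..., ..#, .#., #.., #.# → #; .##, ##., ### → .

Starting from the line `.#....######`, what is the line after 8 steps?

......######

######......
......######
######......  (repeats step 1; period 2)
step 8: ......######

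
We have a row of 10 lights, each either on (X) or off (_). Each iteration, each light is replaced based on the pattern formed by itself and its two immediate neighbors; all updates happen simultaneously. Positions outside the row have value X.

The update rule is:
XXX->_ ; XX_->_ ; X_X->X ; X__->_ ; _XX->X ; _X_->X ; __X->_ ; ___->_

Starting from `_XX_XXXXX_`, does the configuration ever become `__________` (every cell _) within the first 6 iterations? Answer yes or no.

no

XX_XX____X
__XX_____X
__X______X
__X______X  (fixed point — unchanged through iteration 6)
iteration 6 is __X______X, still not uniform _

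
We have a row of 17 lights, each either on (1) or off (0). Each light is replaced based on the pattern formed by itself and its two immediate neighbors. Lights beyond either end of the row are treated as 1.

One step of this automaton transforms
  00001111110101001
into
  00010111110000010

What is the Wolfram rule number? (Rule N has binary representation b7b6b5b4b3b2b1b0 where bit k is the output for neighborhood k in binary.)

194

position 5: 111 → 1  (bit 7 = 1)
position 9: 110 → 1  (bit 6 = 1)
position 10: 101 → 0  (bit 5 = 0)
position 0: 100 → 0  (bit 4 = 0)
position 4: 011 → 0  (bit 3 = 0)
position 11: 010 → 0  (bit 2 = 0)
position 3: 001 → 1  (bit 1 = 1)
position 1: 000 → 0  (bit 0 = 0)
bits b7..b0 = 11000010 = 194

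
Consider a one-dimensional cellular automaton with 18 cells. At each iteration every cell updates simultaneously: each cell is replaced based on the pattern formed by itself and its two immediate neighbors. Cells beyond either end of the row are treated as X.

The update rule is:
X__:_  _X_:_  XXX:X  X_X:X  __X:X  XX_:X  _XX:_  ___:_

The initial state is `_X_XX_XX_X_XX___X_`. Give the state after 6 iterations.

iteration 1: X_X_XX_XX_X_X__X_X
iteration 2: XX_X_XX_XX_X__X_X_
iteration 3: XXX_X_XX_XX__X_X_X
iteration 4: XXXX_X_XX_X_X_X_X_
iteration 5: XXXXX_X_XX_X_X_X_X
iteration 6: XXXXXX_X_XX_X_X_X_

XXXXXX_X_XX_X_X_X_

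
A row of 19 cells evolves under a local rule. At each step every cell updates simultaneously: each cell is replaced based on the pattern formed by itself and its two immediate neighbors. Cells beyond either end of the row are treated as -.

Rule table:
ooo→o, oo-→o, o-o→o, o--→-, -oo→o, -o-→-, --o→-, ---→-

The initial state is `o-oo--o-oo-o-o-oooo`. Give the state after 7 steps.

-ooo---oooooooooooo

-ooo---oooo-o-ooooo
-ooo---ooooo-oooooo
-ooo---oooooooooooo
-ooo---oooooooooooo  (fixed point — unchanged through step 7)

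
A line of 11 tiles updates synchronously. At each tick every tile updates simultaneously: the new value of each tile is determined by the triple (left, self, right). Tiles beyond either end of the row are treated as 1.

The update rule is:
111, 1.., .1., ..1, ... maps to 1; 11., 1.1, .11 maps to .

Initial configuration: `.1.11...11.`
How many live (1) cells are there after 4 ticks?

.1...111...
.1111.1.111
..11..1..11
11..11111.1
count of 1: 8

8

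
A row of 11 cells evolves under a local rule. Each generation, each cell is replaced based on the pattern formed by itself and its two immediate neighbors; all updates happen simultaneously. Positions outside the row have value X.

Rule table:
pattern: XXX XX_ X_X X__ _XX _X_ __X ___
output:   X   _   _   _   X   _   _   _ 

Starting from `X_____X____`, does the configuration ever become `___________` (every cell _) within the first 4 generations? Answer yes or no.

yes

___________
all cells are _ at generation 1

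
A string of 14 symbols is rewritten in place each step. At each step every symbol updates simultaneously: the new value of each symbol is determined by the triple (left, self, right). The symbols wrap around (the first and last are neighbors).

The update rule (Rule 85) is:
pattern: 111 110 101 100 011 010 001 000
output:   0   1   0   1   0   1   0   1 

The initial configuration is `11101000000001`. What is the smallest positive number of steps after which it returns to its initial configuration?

14

00101111111100
10100000000111
10111111110000
10000000011110
11111111000010
00000001111010
11111100001011
00000111101000
11110000101111
00011110100000
11000010111111
01111010000000
00001011111111
11101000000001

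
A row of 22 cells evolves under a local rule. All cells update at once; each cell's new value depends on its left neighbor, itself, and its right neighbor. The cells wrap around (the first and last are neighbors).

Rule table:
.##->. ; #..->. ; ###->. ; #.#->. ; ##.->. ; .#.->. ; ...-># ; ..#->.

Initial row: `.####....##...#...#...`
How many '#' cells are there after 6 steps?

8

......##....#...#...##
.####....##...#...#...  (repeats step 0; period 2)
step 6: .####....##...#...#...
count of #: 8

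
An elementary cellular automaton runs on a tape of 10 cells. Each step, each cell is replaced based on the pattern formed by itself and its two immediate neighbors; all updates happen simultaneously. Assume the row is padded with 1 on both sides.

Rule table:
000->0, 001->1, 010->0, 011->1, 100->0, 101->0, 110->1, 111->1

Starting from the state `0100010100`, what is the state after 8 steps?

0011111111

0000100001
0001000011
0010000111
0100001111
0000011111
0000111111
0001111111
0011111111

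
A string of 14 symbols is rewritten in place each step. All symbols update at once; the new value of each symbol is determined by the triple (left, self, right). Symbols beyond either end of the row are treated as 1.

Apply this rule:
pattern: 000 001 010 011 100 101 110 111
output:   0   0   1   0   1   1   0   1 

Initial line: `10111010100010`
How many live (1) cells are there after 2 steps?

step 1: 01010111110011
step 2: 11111011101001
count of 1: 10

10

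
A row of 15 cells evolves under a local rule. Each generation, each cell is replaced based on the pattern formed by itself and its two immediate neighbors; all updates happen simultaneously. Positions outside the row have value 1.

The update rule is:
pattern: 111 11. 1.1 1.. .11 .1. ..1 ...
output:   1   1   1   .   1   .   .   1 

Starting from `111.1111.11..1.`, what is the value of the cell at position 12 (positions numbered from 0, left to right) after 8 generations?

11111111111...1
11111111111.1.1
111111111111.11
111111111111111
111111111111111  (fixed point — unchanged through generation 8)
position 12 holds 1

1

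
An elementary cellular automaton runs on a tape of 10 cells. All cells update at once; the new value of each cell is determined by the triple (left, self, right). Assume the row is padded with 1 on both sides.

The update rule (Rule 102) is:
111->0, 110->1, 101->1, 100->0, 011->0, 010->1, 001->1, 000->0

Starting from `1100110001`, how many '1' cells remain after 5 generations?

generation 1: 0101010010
generation 2: 1111110111
generation 3: 0000011000
generation 4: 0000101001
generation 5: 0001111010
count of 1: 5

5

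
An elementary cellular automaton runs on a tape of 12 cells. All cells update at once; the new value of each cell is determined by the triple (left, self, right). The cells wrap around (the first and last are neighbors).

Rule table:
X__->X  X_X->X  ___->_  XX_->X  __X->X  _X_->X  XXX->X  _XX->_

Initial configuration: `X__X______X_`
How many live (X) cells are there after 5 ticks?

11

XXXXX____XXX
XXXXXX__X_XX
XXXXXXXXXX_X
XXXXXXXXXXX_
_XXXXXXXXXXX
count of X: 11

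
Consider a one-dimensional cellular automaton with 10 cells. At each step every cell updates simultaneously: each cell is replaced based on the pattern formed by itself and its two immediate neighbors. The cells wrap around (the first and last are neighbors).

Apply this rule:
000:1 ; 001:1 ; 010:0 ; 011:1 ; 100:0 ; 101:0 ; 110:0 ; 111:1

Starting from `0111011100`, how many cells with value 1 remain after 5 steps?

6

1110011001
1100110011
1001100111
0011001111
0110011110
count of 1: 6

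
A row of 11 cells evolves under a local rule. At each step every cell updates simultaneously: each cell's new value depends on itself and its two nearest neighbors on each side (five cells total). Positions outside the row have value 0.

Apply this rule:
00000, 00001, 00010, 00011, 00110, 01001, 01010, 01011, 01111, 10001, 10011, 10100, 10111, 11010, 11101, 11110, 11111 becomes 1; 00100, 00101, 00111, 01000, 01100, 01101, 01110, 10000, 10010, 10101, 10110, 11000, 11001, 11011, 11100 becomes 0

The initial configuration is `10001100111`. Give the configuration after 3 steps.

step 1: 00111001000
step 2: 11000000001
step 3: 10001111110

10001111110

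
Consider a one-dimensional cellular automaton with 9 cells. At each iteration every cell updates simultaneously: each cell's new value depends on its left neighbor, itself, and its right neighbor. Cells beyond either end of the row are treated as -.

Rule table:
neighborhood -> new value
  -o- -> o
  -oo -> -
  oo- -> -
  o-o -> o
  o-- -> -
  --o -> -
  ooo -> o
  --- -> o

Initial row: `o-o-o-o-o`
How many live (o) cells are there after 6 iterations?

5

iteration 1: ooooooooo
iteration 2: -ooooooo-
iteration 3: --ooooo--
iteration 4: o--ooo--o
iteration 5: o---o---o
iteration 6: o-o-o-o-o
count of o: 5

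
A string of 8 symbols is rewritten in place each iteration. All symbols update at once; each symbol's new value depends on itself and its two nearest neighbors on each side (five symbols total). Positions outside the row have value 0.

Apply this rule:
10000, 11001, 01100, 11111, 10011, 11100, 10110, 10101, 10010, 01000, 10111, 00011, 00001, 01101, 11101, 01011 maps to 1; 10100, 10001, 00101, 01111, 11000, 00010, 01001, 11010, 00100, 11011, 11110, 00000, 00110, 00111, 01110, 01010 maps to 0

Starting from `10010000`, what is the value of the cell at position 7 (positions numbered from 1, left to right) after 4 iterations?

1

00101100
10011101
00100100
10001011
position 7 holds 1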